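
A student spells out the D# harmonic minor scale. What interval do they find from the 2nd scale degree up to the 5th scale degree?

perfect 4th

The scale runs D# E# F# G# A# B C##.
2nd scale degree = E#; degree 5 = A#.
Counting 4 letters and 5 half steps from E# gives a perfect fourth.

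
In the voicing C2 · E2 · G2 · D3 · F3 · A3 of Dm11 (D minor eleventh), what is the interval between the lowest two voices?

major 3rd

Those voices are C2 and E2.
C up to E spans 3 letter names and 4 semitones — a major third.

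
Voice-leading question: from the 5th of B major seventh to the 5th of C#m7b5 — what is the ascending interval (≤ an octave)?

minor 2nd

B major seventh has F# as its 5th, and C#m7b5 has G as its 5th.
F# up to G is 1 semitone, a half step narrower than a major second, so the interval is minor.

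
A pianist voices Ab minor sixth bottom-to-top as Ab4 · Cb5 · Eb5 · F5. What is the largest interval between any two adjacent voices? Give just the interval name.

M3

Adjacent intervals: Ab4→Cb5 = minor third; Cb5→Eb5 = major third; Eb5→F5 = major second.
The largest is Cb5 to Eb5, a major third (4 semitones).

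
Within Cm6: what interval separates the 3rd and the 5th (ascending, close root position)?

major third

Cm6 (C minor sixth): C, Eb, G, A.
That puts Eb below G.
Counting 3 letters and 4 half steps from Eb gives a major third.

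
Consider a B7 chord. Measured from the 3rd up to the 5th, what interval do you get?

minor third

The chord tones of B7 are B-D#-F#-A.
So we need the interval from D# up to F#.
3 letter names make it a third; at 3 semitones (a half step narrower than major) the quality is minor.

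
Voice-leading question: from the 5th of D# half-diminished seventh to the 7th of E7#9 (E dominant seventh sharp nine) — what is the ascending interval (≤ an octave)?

The 5th of D# half-diminished seventh is A; the 7th of E7#9 (E dominant seventh sharp nine) is D.
Counting 4 letters and 5 half steps from A gives a perfect fourth.

perfect fourth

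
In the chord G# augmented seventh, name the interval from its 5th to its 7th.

diminished third

The chord tones of G#+7 are G# B# D## F#.
That puts D## below F#.
D## up to F# is 2 semitones, a whole step narrower than a major third, so the interval is diminished.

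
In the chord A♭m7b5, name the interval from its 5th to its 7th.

major third

The chord tones of A♭ half-diminished seventh are A♭–C♭–E𝄫–G♭.
So we need the interval from E𝄫 up to G♭.
From E𝄫 to G♭ is 4 semitones, exactly the major third.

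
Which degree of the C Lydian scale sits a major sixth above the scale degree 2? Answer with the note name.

The scale is C D E F# G A B.
The scale degree 2 is D; a major sixth above that is B — scale degree 7.

B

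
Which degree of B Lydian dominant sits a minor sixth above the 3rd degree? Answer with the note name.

The scale is B C# D# E# F# G# A.
The 3rd degree is D#; a minor sixth above that is B — scale degree 1.

B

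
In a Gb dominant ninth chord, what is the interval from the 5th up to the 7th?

Spelling the chord: Gb Bb Db Fb Ab.
That puts Db below Fb.
From Db to Fb: 3 semitones over a third = minor.

minor third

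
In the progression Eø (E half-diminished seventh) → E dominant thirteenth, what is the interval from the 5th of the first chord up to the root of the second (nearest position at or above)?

augmented fourth

The 5th of Eø (E half-diminished seventh) is Bb; the root of E dominant thirteenth is E.
From Bb to E: 6 semitones over a fourth = augmented.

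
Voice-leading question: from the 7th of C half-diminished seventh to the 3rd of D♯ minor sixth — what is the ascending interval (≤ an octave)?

augmented 5th

The 7th of C half-diminished seventh is B♭; the 3rd of D♯ minor sixth is F♯.
5 letter names make it a fifth; at 8 semitones (a half step wider than perfect) the quality is augmented.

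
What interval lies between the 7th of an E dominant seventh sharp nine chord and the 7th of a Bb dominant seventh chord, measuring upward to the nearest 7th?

E dominant seventh sharp nine has D as its 7th, and Bb dominant seventh has Ab as its 7th.
From D to Ab: 6 semitones over a fifth = diminished.

diminished fifth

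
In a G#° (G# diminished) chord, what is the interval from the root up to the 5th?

The chord tones of G#° are G#–B–D.
The root is G# and the 5th is D.
From G# to D: 6 semitones over a fifth = diminished.

d5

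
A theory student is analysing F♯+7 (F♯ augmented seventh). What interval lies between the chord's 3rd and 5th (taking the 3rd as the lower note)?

F♯+7 (F♯ augmented seventh) is spelled F♯-A♯-C𝄪-E.
3rd = A♯; 5th = C𝄪.
From A♯ to C𝄪 is 4 semitones, exactly the major third.

major 3rd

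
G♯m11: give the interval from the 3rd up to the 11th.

The chord tones of G♯m11 are G♯–B–D♯–F♯–A♯–C♯.
The 3rd is B and the 11th is C♯.
Counting 9 letters and 14 half steps from B gives a major ninth.

major ninth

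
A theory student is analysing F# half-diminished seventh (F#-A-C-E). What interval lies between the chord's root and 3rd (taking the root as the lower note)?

minor third

Root = F#; 3rd = A.
From F# to A: 3 semitones over a third = minor.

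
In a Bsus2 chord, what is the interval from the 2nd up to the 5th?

The chord tones of Bsus2 are B-C#-F#.
The 2nd is C# and the 5th is F#.
C# up to F# spans 4 letter names and 5 semitones — a perfect fourth.

P4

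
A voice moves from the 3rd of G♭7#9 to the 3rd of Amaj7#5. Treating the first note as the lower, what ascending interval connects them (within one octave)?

augmented 2nd

G♭7#9 has B♭ as its 3rd, and Amaj7#5 has C♯ as its 3rd.
From B♭ to C♯: 3 semitones over a second = augmented.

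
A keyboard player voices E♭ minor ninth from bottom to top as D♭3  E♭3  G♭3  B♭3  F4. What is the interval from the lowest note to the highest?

M10

The outer voices are D♭3 and F4.
D♭ up to F spans 10 letter names and 16 semitones — a major tenth.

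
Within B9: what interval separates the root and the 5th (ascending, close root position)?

perfect fifth

Spelling the chord: B, D#, F#, A, C#.
So we need the interval from B up to F#.
From B to F# is 7 semitones, exactly the perfect fifth.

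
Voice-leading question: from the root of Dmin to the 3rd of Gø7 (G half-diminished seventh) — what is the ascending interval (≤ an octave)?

m6

The root of Dmin is D; the 3rd of Gø7 (G half-diminished seventh) is Bb.
D up to Bb is 8 semitones, a half step narrower than a major sixth, so the interval is minor.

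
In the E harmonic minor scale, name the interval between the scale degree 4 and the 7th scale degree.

Spelling the E harmonic minor scale: E F# G A B C D#.
So we need the interval from A up to D#.
4 letter names make it a fourth; at 6 semitones (a half step wider than perfect) the quality is augmented.

augmented fourth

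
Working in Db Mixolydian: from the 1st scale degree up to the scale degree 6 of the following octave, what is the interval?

The scale runs Db Eb F Gb Ab Bb Cb.
The 1st scale degree is Db and the 6th scale degree (up an octave) is Bb.
Db up to Bb spans 13 letter names and 21 semitones — a major thirteenth.

major thirteenth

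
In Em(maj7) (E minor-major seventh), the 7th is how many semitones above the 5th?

4

E minor-major seventh: E, G, B, D#.
B to D# is a major third: 4 semitones.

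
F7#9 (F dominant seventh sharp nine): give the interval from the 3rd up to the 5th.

F7#9 is spelled F A C Eb G#.
3rd = A; 5th = C.
A up to C is 3 semitones, a half step narrower than a major third, so the interval is minor.

minor 3rd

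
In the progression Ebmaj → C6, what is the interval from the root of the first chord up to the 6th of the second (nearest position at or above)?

The root of Ebmaj is Eb; the 6th of C6 is A.
Eb up to A is 6 semitones, a half step wider than a perfect fourth, so the interval is augmented.

augmented 4th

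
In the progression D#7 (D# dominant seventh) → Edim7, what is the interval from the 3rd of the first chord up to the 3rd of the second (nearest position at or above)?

diminished 2nd

The 3rd of D#7 (D# dominant seventh) is F##; the 3rd of Edim7 is G.
F## up to G is 0 semitones, a whole step narrower than a major second, so the interval is diminished.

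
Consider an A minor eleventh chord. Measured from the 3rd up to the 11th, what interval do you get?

M9

The chord tones of A minor eleventh are A-C-E-G-B-D.
The 3rd is C and the 11th is D.
From C to D is 14 semitones, exactly the major ninth.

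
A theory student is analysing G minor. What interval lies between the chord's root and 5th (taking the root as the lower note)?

perfect 5th

G minor: G Bb D.
Root = G; 5th = D.
G up to D spans 5 letter names and 7 semitones — a perfect fifth.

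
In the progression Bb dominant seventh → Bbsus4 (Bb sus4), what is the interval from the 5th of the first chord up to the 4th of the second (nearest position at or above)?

The 5th of Bb dominant seventh is F; the 4th of Bbsus4 (Bb sus4) is Eb.
F up to Eb is 10 semitones, a half step narrower than a major seventh, so the interval is minor.

minor seventh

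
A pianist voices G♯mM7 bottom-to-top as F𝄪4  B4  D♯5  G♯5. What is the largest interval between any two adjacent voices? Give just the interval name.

P4

Adjacent intervals: F𝄪4→B4 = diminished fourth; B4→D♯5 = major third; D♯5→G♯5 = perfect fourth.
The largest is D♯5 to G♯5, a perfect fourth (5 semitones).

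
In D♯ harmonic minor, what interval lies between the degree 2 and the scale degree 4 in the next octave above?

D♯ harmonic minor: D♯ E♯ F♯ G♯ A♯ B C𝄪.
The degree 2 is E♯ and the scale degree 4 (up an octave) is G♯.
From E♯ to G♯: 15 semitones over a tenth = minor.

minor tenth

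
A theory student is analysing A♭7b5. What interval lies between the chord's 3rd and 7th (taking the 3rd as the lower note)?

diminished fifth

A♭7b5: A♭-C-E𝄫-G♭.
That puts C below G♭.
5 letter names make it a fifth; at 6 semitones (a half step narrower than perfect) the quality is diminished.
That tritone between 3rd and 7th is what gives the dominant seventh its pull toward resolution.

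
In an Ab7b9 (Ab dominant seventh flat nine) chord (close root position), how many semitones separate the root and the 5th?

7

The chord tones of Ab7b9 are Ab-C-Eb-Gb-Bbb.
Ab to Eb is a perfect fifth: 7 semitones.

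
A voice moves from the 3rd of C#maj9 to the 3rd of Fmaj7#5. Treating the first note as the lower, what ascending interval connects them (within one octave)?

C#maj9 has E# as its 3rd, and Fmaj7#5 has A as its 3rd.
From E# to A: 4 semitones over a fourth = diminished.

d4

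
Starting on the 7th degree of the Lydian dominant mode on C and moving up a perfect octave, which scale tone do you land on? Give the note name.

The scale is C D E F♯ G A B♭.
The 7th degree is B♭; a perfect octave above that is B♭ — scale degree 7.

Bb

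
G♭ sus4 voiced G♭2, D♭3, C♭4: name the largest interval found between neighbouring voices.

m7

Adjacent intervals: G♭2→D♭3 = perfect fifth; D♭3→C♭4 = minor seventh.
The largest is D♭3 to C♭4, a minor seventh (10 semitones).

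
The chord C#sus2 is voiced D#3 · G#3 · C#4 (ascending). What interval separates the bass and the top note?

The outer voices are D#3 and C#4.
7 letter names make it a seventh; at 10 semitones (a half step narrower than major) the quality is minor.

minor 7th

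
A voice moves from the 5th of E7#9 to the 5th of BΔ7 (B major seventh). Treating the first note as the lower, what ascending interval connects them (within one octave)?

E7#9 has B as its 5th, and BΔ7 (B major seventh) has F# as its 5th.
B up to F# spans 5 letter names and 7 semitones — a perfect fifth.

perfect fifth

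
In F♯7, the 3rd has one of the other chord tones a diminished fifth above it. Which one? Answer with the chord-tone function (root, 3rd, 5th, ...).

7th

Spelling the chord: F♯-A♯-C♯-E.
The 3rd is A♯. A diminished fifth above A♯ is E.
E is the chord's 7th.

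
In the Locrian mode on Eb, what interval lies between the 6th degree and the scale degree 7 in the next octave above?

Eb locrian: Eb Fb Gb Ab Bbb Cb Db.
That puts Cb below Db.
Counting 9 letters and 14 half steps from Cb gives a major ninth.

M9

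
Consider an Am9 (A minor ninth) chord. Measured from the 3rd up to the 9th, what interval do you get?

Am9 is spelled A-C-E-G-B.
That puts C below B.
From C to B is 11 semitones, exactly the major seventh.

major seventh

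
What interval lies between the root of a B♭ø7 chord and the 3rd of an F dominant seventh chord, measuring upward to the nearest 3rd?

major 7th

B♭ø7 has B♭ as its root, and F dominant seventh has A as its 3rd.
From B♭ to A is 11 semitones, exactly the major seventh.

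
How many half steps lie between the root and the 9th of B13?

B13 is spelled B–D#–F#–A–C#–G#.
B to C# is a major ninth: 14 semitones.

14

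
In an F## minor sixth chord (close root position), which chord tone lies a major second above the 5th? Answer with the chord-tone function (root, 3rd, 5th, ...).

6th

The chord tones of F##min6 are F##–A#–C##–D##.
The 5th is C##. A major second above C## is D##.
D## is the chord's 6th.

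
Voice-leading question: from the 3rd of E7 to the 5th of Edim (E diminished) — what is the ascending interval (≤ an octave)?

E7 has G♯ as its 3rd, and Edim (E diminished) has B♭ as its 5th.
3 letter names make it a third; at 2 semitones (a whole step narrower than major) the quality is diminished.

diminished third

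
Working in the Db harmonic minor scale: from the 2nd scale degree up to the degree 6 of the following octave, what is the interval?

diminished twelfth

The scale runs Db Eb Fb Gb Ab Bbb C.
The 2nd scale degree is Eb and the degree 6 (up an octave) is Bbb.
Eb up to Bbb is 18 semitones, a half step narrower than a perfect twelfth, so the interval is diminished.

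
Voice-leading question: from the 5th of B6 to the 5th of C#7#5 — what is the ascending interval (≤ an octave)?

augmented second

The 5th of B6 is F#; the 5th of C#7#5 is G##.
From F# to G##: 3 semitones over a second = augmented.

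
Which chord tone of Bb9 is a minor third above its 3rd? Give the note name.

F

Spelling the chord: Bb–D–F–Ab–C.
The 3rd is D. A minor third above D is F.
F is the chord's 5th.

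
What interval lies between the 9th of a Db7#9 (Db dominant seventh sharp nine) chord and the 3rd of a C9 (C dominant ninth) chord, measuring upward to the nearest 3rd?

The 9th of Db7#9 (Db dominant seventh sharp nine) is E; the 3rd of C9 (C dominant ninth) is E.
E up to E spans 1 letter names and 0 semitones — a perfect unison.

perfect 1st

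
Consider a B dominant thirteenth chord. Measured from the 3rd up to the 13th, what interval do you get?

perfect eleventh

The chord tones of B dominant thirteenth are B–D♯–F♯–A–C♯–G♯.
The 3rd is D♯ and the 13th is G♯.
Counting 11 letters and 17 half steps from D♯ gives a perfect eleventh.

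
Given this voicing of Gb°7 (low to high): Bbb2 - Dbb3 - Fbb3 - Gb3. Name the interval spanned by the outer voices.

The outer voices are Bbb2 and Gb3.
From Bbb to Gb is 9 semitones, exactly the major sixth.

major sixth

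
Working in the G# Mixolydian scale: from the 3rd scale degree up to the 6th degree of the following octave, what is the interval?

The scale runs G# A# B# C# D# E# F#.
The 3rd scale degree is B# and the scale degree 6 (up an octave) is E#.
From B# to E# is 17 semitones, exactly the perfect eleventh.

perfect eleventh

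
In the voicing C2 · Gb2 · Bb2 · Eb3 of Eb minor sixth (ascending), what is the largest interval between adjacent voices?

Adjacent intervals: C2→Gb2 = diminished fifth; Gb2→Bb2 = major third; Bb2→Eb3 = perfect fourth.
The largest is C2 to Gb2, a diminished fifth (6 semitones).

diminished fifth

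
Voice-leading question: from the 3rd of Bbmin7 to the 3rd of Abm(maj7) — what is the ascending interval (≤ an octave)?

The 3rd of Bbmin7 is Db; the 3rd of Abm(maj7) is Cb.
7 letter names make it a seventh; at 10 semitones (a half step narrower than major) the quality is minor.

minor 7th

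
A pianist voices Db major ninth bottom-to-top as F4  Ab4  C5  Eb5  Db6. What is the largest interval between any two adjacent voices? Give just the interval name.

m7

Adjacent intervals: F4→Ab4 = minor third; Ab4→C5 = major third; C5→Eb5 = minor third; Eb5→Db6 = minor seventh.
The largest is Eb5 to Db6, a minor seventh (10 semitones).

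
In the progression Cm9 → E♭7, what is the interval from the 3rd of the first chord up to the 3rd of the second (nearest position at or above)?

M3

The 3rd of Cm9 is E♭; the 3rd of E♭7 is G.
From E♭ to G is 4 semitones, exactly the major third.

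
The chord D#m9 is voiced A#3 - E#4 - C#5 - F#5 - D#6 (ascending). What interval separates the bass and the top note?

P18

The outer voices are A#3 and D#6.
A# up to D# spans 18 letter names and 29 semitones — a perfect 18th.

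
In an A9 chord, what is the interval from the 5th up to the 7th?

minor third

A dominant ninth is spelled A-C♯-E-G-B.
5th = E; 7th = G.
E up to G is 3 semitones, a half step narrower than a major third, so the interval is minor.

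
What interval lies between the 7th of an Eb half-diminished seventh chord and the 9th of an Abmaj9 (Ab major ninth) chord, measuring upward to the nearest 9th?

Eb half-diminished seventh has Db as its 7th, and Abmaj9 (Ab major ninth) has Bb as its 9th.
From Db to Bb is 9 semitones, exactly the major sixth.

major sixth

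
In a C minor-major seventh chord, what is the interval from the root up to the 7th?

Cm(maj7) (C minor-major seventh): C–E♭–G–B.
The root is C and the 7th is B.
From C to B is 11 semitones, exactly the major seventh.

major seventh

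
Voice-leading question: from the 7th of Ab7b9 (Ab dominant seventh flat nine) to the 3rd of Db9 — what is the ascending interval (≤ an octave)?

The 7th of Ab7b9 (Ab dominant seventh flat nine) is Gb; the 3rd of Db9 is F.
From Gb to F is 11 semitones, exactly the major seventh.

major seventh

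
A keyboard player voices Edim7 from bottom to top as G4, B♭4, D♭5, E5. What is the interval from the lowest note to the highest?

The outer voices are G4 and E5.
From G to E is 9 semitones, exactly the major sixth.

major 6th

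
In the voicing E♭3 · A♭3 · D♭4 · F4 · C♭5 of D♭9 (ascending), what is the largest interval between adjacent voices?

diminished fifth

Adjacent intervals: E♭3→A♭3 = perfect fourth; A♭3→D♭4 = perfect fourth; D♭4→F4 = major third; F4→C♭5 = diminished fifth.
The largest is F4 to C♭5, a diminished fifth (6 semitones).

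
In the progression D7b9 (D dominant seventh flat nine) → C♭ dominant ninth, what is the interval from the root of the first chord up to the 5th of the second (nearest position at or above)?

The root of D7b9 (D dominant seventh flat nine) is D; the 5th of C♭ dominant ninth is G♭.
From D to G♭: 4 semitones over a fourth = diminished.

diminished 4th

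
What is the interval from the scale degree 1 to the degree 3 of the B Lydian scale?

B lydian: B C♯ D♯ E♯ F♯ G♯ A♯.
So we need the interval from B up to D♯.
B up to D♯ spans 3 letter names and 4 semitones — a major third.

major third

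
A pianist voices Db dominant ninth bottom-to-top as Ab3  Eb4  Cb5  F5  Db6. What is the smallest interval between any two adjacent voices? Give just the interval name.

Adjacent intervals: Ab3→Eb4 = perfect fifth; Eb4→Cb5 = minor sixth; Cb5→F5 = augmented fourth; F5→Db6 = minor sixth.
The smallest is Cb5 to F5, an augmented fourth (6 semitones).

A4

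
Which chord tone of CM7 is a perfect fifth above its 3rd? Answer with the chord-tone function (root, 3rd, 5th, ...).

Spelling the chord: C E G B.
The 3rd is E. A perfect fifth above E is B.
B is the chord's 7th.

7th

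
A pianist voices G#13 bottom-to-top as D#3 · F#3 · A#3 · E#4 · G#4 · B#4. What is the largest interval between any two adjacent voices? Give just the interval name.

Adjacent intervals: D#3→F#3 = minor third; F#3→A#3 = major third; A#3→E#4 = perfect fifth; E#4→G#4 = minor third; G#4→B#4 = major third.
The largest is A#3 to E#4, a perfect fifth (7 semitones).

perfect fifth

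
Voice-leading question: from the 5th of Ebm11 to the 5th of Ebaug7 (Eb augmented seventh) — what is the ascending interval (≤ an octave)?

augmented 1st

Ebm11 has Bb as its 5th, and Ebaug7 (Eb augmented seventh) has B as its 5th.
1 letter names make it a unison; at 1 semitone (a half step wider than perfect) the quality is augmented.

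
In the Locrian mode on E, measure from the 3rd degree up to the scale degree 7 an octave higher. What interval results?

Spelling the Locrian mode on E: E F G A Bb C D.
So we need the interval from G up to D.
Counting 12 letters and 19 half steps from G gives a perfect twelfth.

perfect twelfth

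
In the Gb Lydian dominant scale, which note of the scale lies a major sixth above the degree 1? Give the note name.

The scale is Gb Ab Bb C Db Eb Fb.
The degree 1 is Gb; a major sixth above that is Eb — scale degree 6.

Eb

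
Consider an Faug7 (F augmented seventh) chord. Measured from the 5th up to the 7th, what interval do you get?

F+7 is spelled F A C# Eb.
So we need the interval from C# up to Eb.
3 letter names make it a third; at 2 semitones (a whole step narrower than major) the quality is diminished.

d3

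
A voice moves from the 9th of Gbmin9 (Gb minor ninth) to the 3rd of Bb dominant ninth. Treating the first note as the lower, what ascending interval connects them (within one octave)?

Gbmin9 (Gb minor ninth) has Ab as its 9th, and Bb dominant ninth has D as its 3rd.
From Ab to D: 6 semitones over a fourth = augmented.

augmented fourth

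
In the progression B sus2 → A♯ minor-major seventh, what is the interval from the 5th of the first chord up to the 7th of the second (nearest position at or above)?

A2

The 5th of B sus2 is F♯; the 7th of A♯ minor-major seventh is G𝄪.
F♯ up to G𝄪 is 3 semitones, a half step wider than a major second, so the interval is augmented.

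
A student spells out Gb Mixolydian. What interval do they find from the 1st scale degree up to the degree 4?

perfect fourth

Spelling Gb Mixolydian: Gb Ab Bb Cb Db Eb Fb.
1st scale degree = Gb; degree 4 = Cb.
Counting 4 letters and 5 half steps from Gb gives a perfect fourth.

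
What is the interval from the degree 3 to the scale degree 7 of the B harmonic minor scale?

augmented fifth

Spelling the B harmonic minor scale: B C# D E F# G A#.
Degree 3 = D; scale degree 7 = A#.
From D to A#: 8 semitones over a fifth = augmented.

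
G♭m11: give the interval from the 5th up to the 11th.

G♭ minor eleventh is spelled G♭ B𝄫 D♭ F♭ A♭ C♭.
That puts D♭ below C♭.
D♭ up to C♭ is 10 semitones, a half step narrower than a major seventh, so the interval is minor.

minor seventh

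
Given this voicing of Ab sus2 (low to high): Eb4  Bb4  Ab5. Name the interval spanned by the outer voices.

P11

The outer voices are Eb4 and Ab5.
From Eb to Ab is 17 semitones, exactly the perfect eleventh.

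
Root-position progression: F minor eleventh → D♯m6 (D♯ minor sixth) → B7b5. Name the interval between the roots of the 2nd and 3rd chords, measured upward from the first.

The roots are D♯ and B.
From D♯ to B: 8 semitones over a sixth = minor.

minor sixth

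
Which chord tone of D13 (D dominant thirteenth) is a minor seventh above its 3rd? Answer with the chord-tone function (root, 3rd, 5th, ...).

Spelling the chord: D F# A C E B.
The 3rd is F#. A minor seventh above F# is E.
E is the chord's 9th.

9th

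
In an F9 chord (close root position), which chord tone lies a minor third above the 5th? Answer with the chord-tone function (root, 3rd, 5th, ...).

The chord tones of F9 are F-A-C-Eb-G.
The 5th is C. A minor third above C is Eb.
Eb is the chord's 7th.

7th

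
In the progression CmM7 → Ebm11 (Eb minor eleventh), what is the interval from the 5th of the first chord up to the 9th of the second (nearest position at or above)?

minor seventh

CmM7 has G as its 5th, and Ebm11 (Eb minor eleventh) has F as its 9th.
7 letter names make it a seventh; at 10 semitones (a half step narrower than major) the quality is minor.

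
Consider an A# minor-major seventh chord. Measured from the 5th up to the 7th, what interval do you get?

A#mM7 (A# minor-major seventh) is spelled A# C# E# G##.
The 5th is E# and the 7th is G##.
E# up to G## spans 3 letter names and 4 semitones — a major third.

major 3rd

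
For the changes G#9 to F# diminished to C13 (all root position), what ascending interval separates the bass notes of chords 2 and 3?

The roots are F# and C.
From F# to C: 6 semitones over a fifth = diminished.

diminished 5th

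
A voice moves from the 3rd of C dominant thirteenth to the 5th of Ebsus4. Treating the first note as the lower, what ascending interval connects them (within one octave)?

diminished fifth

The 3rd of C dominant thirteenth is E; the 5th of Ebsus4 is Bb.
From E to Bb: 6 semitones over a fifth = diminished.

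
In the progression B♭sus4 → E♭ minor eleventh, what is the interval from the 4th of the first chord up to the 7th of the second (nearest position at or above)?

minor seventh

The 4th of B♭sus4 is E♭; the 7th of E♭ minor eleventh is D♭.
From E♭ to D♭: 10 semitones over a seventh = minor.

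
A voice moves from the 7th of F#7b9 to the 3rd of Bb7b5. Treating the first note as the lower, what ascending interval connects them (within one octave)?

The 7th of F#7b9 is E; the 3rd of Bb7b5 is D.
E up to D is 10 semitones, a half step narrower than a major seventh, so the interval is minor.

m7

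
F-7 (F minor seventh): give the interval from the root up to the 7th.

Spelling the chord: F–A♭–C–E♭.
Root = F; 7th = E♭.
7 letter names make it a seventh; at 10 semitones (a half step narrower than major) the quality is minor.

minor 7th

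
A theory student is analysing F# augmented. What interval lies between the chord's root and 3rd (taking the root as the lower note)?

F#aug: F# A# C##.
That puts F# below A#.
F# up to A# spans 3 letter names and 4 semitones — a major third.

major third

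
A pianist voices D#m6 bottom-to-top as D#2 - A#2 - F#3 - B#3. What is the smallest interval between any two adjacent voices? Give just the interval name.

Adjacent intervals: D#2→A#2 = perfect fifth; A#2→F#3 = minor sixth; F#3→B#3 = augmented fourth.
The smallest is F#3 to B#3, an augmented fourth (6 semitones).

A4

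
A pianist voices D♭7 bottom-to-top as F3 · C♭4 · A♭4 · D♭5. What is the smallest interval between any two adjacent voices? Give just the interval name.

perfect fourth

Adjacent intervals: F3→C♭4 = diminished fifth; C♭4→A♭4 = major sixth; A♭4→D♭5 = perfect fourth.
The smallest is A♭4 to D♭5, a perfect fourth (5 semitones).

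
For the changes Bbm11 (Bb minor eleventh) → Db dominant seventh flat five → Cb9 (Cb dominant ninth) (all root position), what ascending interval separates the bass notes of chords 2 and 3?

m7

The roots are Db and Cb.
7 letter names make it a seventh; at 10 semitones (a half step narrower than major) the quality is minor.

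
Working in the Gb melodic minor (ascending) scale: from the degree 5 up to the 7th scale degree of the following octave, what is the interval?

Gb melodic minor: Gb Ab Bbb Cb Db Eb F.
The degree 5 is Db and the 7th degree (up an octave) is F.
Counting 10 letters and 16 half steps from Db gives a major tenth.

major 10th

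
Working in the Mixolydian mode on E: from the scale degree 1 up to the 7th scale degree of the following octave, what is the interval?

minor fourteenth

The scale runs E F# G# A B C# D.
The scale degree 1 is E and the 7th degree (up an octave) is D.
E up to D is 22 semitones, a half step narrower than a major fourteenth, so the interval is minor.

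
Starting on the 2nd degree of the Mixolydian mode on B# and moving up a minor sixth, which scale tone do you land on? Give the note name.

The scale is B# C## D## E# F## G## A#.
The 2nd degree is C##; a minor sixth above that is A# — scale degree 7.

A#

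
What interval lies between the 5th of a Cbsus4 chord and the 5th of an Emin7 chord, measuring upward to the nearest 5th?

A3

Cbsus4 has Gb as its 5th, and Emin7 has B as its 5th.
Gb up to B is 5 semitones, a half step wider than a major third, so the interval is augmented.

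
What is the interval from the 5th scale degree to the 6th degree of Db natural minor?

minor 2nd

The scale runs Db Eb Fb Gb Ab Bbb Cb.
That puts Ab below Bbb.
From Ab to Bbb: 1 semitone over a second = minor.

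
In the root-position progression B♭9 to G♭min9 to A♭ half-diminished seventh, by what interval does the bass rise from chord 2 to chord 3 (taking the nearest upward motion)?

major 2nd

The roots are G♭ and A♭.
Counting 2 letters and 2 half steps from G♭ gives a major second.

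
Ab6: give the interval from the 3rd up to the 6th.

Ab6 is spelled Ab-C-Eb-F.
The 3rd is C and the 6th is F.
C up to F spans 4 letter names and 5 semitones — a perfect fourth.

P4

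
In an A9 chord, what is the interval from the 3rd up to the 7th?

d5

Spelling the chord: A, C#, E, G, B.
That puts C# below G.
C# up to G is 6 semitones, a half step narrower than a perfect fifth, so the interval is diminished.
This 3–7 tritone is the characteristic tension at the heart of the dominant sound.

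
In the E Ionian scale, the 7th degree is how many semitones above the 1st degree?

The scale is E F♯ G♯ A B C♯ D♯.
E up to D♯ is a major seventh — 11 semitones.

11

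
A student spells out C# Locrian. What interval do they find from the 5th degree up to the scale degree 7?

C# locrian: C# D E F# G A B.
So we need the interval from G up to B.
From G to B is 4 semitones, exactly the major third.

M3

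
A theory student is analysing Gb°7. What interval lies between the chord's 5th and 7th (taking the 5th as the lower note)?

The chord tones of Gb°7 are Gb, Bbb, Dbb, Fbb.
So we need the interval from Dbb up to Fbb.
3 letter names make it a third; at 3 semitones (a half step narrower than major) the quality is minor.

minor third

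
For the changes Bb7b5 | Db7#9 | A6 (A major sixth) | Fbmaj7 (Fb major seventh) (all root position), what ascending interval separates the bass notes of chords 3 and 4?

The roots are A and Fb.
6 letter names make it a sixth; at 7 semitones (a whole step narrower than major) the quality is diminished.

diminished sixth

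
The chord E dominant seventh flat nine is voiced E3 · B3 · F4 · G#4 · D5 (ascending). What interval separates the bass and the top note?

The outer voices are E3 and D5.
14 letter names make it a fourteenth; at 22 semitones (a half step narrower than major) the quality is minor.

minor fourteenth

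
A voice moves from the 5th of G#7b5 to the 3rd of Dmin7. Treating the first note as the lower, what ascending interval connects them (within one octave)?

G#7b5 has D as its 5th, and Dmin7 has F as its 3rd.
From D to F: 3 semitones over a third = minor.

minor third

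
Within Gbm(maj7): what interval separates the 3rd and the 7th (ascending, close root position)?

augmented fifth

The chord tones of Gbm(maj7) are Gb–Bbb–Db–F.
That puts Bbb below F.
Bbb up to F is 8 semitones, a half step wider than a perfect fifth, so the interval is augmented.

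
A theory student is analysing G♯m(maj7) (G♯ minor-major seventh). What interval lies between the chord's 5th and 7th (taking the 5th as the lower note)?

major 3rd

Spelling the chord: G♯–B–D♯–F𝄪.
So we need the interval from D♯ up to F𝄪.
D♯ up to F𝄪 spans 3 letter names and 4 semitones — a major third.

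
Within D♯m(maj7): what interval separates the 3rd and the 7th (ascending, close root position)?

augmented fifth

D♯mM7 (D♯ minor-major seventh) is spelled D♯ F♯ A♯ C𝄪.
So we need the interval from F♯ up to C𝄪.
F♯ up to C𝄪 is 8 semitones, a half step wider than a perfect fifth, so the interval is augmented.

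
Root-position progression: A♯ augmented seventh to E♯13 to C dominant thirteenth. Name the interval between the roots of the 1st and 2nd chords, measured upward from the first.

perfect fifth

The roots are A♯ and E♯.
From A♯ to E♯ is 7 semitones, exactly the perfect fifth.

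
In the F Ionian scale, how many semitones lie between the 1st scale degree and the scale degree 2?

2

The scale is F G A Bb C D E.
F up to G is a major second — 2 semitones.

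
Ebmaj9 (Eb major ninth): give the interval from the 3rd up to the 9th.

Eb major ninth: Eb–G–Bb–D–F.
3rd = G; 9th = F.
G up to F is 10 semitones, a half step narrower than a major seventh, so the interval is minor.

m7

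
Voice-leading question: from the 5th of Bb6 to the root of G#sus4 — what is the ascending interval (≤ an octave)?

A2

The 5th of Bb6 is F; the root of G#sus4 is G#.
2 letter names make it a second; at 3 semitones (a half step wider than major) the quality is augmented.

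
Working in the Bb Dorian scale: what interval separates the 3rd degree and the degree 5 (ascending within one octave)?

major third

The scale runs Bb C Db Eb F G Ab.
3rd degree = Db; 5th scale degree = F.
Counting 3 letters and 4 half steps from Db gives a major third.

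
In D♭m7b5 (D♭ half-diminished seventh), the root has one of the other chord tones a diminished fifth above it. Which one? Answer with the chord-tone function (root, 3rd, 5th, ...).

5th

D♭ø7 is spelled D♭ F♭ A𝄫 C♭.
The root is D♭. A diminished fifth above D♭ is A𝄫.
A𝄫 is the chord's 5th.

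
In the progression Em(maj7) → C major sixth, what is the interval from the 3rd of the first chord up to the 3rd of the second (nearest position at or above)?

major sixth

The 3rd of Em(maj7) is G; the 3rd of C major sixth is E.
From G to E is 9 semitones, exactly the major sixth.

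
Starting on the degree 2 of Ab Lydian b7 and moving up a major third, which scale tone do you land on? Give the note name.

D

The scale is Ab Bb C D Eb F Gb.
The degree 2 is Bb; a major third above that is D — scale degree 4.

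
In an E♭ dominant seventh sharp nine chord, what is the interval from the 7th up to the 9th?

E♭ dominant seventh sharp nine is spelled E♭, G, B♭, D♭, F♯.
So we need the interval from D♭ up to F♯.
From D♭ to F♯: 5 semitones over a third = augmented.

A3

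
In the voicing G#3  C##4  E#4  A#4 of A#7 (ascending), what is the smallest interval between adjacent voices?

Adjacent intervals: G#3→C##4 = augmented fourth; C##4→E#4 = minor third; E#4→A#4 = perfect fourth.
The smallest is C##4 to E#4, a minor third (3 semitones).

minor third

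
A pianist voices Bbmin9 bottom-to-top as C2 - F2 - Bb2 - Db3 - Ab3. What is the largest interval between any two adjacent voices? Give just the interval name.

P5

Adjacent intervals: C2→F2 = perfect fourth; F2→Bb2 = perfect fourth; Bb2→Db3 = minor third; Db3→Ab3 = perfect fifth.
The largest is Db3 to Ab3, a perfect fifth (7 semitones).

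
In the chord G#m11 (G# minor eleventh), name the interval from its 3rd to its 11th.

Spelling the chord: G#–B–D#–F#–A#–C#.
That puts B below C#.
Counting 9 letters and 14 half steps from B gives a major ninth.

M9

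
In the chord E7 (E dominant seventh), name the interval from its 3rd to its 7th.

Spelling the chord: E, G♯, B, D.
3rd = G♯; 7th = D.
From G♯ to D: 6 semitones over a fifth = diminished.
This 3–7 tritone is the characteristic tension at the heart of the dominant sound.

diminished fifth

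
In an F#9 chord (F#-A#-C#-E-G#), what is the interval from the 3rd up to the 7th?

So we need the interval from A# up to E.
A# up to E is 6 semitones, a half step narrower than a perfect fifth, so the interval is diminished.

diminished 5th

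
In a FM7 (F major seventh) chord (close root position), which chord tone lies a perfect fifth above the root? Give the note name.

C

Fmaj7 (F major seventh): F-A-C-E.
The root is F. A perfect fifth above F is C.
C is the chord's 5th.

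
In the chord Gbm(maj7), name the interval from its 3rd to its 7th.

Gbm(maj7) is spelled Gb-Bbb-Db-F.
So we need the interval from Bbb up to F.
Bbb up to F is 8 semitones, a half step wider than a perfect fifth, so the interval is augmented.

augmented 5th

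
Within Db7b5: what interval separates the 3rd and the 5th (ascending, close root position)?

Db dominant seventh flat five is spelled Db F Abb Cb.
That puts F below Abb.
3 letter names make it a third; at 2 semitones (a whole step narrower than major) the quality is diminished.

diminished third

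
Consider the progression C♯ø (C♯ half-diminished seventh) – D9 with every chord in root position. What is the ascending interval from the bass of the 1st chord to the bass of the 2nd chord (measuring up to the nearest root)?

The roots are C♯ and D.
C♯ up to D is 1 semitone, a half step narrower than a major second, so the interval is minor.

minor second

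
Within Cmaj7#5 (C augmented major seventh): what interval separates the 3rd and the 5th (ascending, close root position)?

Cmaj7#5 (C augmented major seventh) is spelled C E G♯ B.
3rd = E; 5th = G♯.
E up to G♯ spans 3 letter names and 4 semitones — a major third.

major 3rd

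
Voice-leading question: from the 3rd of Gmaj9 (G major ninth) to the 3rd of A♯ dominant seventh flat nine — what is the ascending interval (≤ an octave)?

augmented second

The 3rd of Gmaj9 (G major ninth) is B; the 3rd of A♯ dominant seventh flat nine is C𝄪.
2 letter names make it a second; at 3 semitones (a half step wider than major) the quality is augmented.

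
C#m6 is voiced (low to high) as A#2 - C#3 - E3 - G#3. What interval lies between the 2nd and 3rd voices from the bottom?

Those voices are C#3 and E3.
From C# to E: 3 semitones over a third = minor.

minor third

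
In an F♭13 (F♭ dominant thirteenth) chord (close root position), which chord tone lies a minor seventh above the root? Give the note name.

Ebb

F♭ dominant thirteenth is spelled F♭–A♭–C♭–E𝄫–G♭–D♭.
The root is F♭. A minor seventh above F♭ is E𝄫.
E𝄫 is the chord's 7th.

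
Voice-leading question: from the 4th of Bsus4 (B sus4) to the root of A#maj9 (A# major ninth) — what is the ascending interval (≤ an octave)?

A4

Bsus4 (B sus4) has E as its 4th, and A#maj9 (A# major ninth) has A# as its root.
From E to A#: 6 semitones over a fourth = augmented.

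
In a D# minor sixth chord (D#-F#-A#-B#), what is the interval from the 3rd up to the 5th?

That puts F# below A#.
Counting 3 letters and 4 half steps from F# gives a major third.

major third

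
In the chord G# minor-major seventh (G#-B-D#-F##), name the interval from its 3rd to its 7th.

augmented 5th

That puts B below F##.
5 letter names make it a fifth; at 8 semitones (a half step wider than perfect) the quality is augmented.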